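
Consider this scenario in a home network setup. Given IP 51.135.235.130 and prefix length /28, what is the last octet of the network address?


Given: IP = 51.135.235.130, prefix = /28
Subnet mask = 255.255.255.240
Last octet of IP: 130
Last octet of mask: 240
Network last octet = 130 AND 240 = 128

128


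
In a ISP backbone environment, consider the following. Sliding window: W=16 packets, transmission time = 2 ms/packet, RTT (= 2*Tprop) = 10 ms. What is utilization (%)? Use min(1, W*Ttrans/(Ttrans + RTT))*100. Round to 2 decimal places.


Given: W = 16, Ttrans = 2 ms, RTT = 10 ms (= 2 * Tprop, Tprop = 5 ms)
Cycle time = Ttrans + RTT = 2 + 10 = 12 ms (first packet sent until its ACK returns)
W * Ttrans = 16 * 2 = 32 ms of sending per cycle
W * Ttrans / (Ttrans + RTT) = 32 / 12 = 2.666667
U = min(1, 2.666667) = 1.000000
U% = 100.00%

100.00


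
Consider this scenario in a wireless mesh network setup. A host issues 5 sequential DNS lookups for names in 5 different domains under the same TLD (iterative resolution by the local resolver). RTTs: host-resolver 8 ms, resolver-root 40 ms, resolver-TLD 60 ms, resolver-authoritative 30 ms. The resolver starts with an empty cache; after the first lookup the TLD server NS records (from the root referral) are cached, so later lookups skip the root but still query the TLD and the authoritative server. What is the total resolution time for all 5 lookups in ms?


Lookup 1 (cold cache): local + root + TLD + auth = 8 + 40 + 60 + 30 = 138 ms
Lookups 2..5 (TLD NS cached -> skip root; new domain -> still ask TLD and auth): local + TLD + auth = 8 + 60 + 30 = 98 ms each
Remaining 4 lookups: 4 * 98 = 392 ms
Total = 138 + 392 = 530 ms

530


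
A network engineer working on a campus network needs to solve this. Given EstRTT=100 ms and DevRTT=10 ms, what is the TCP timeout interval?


Given: EstRTT = 100 ms, DevRTT = 10 ms
Timeout = EstRTT + 4 * DevRTT
4 * DevRTT = 4 * 10 = 40
Timeout = 100 + 40 = 140 ms

140


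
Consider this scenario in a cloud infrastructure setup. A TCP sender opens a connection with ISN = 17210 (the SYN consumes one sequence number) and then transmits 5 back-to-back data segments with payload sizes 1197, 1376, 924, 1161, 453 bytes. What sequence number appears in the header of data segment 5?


The SYN occupies sequence number ISN = 17210, so the first data byte is ISN + 1 = 17211.
SEQ of data segment i = (ISN + 1) + sum of payload sizes of segments 1..i-1.
Segment 1: SEQ = 17211, payload = 1197 bytes
Segment 2: SEQ = 18408, payload = 1376 bytes
Segment 3: SEQ = 19784, payload = 924 bytes
Segment 4: SEQ = 20708, payload = 1161 bytes
Segment 5: SEQ = 21869, payload = 453 bytes
SEQ of segment 5 = 17211 + 1197 + 1376 + 924 + 1161 = 21869

21869


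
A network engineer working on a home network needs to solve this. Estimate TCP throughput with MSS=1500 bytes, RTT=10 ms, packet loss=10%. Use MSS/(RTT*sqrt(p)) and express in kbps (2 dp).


Given: MSS = 1500 bytes, RTT = 10 ms, loss = 10%
RTT in seconds = 10 / 1000 = 0.01
Loss rate = 10% = 0.1
sqrt(loss) = sqrt(0.1) = 0.316227766017
Throughput (bytes/s) = 1500 / (0.01 * 0.316227766017) = 474341.6490
Throughput (kbps) = 474341.6490 * 8 / 1000 = 3794.733192 -> 3794.73 kbps (2 dp)

3794.73


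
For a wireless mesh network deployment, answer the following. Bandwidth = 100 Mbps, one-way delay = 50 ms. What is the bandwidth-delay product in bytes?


Given: bandwidth = 100 Mbps, delay = 50 ms
BDP in bits = 100 * 10^6 * 50 / 1000
BDP in bits = 5000000
BDP in bytes = 5000000 / 8 = 625000

625000


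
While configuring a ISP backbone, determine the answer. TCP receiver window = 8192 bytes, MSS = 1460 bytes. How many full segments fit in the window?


Given: RWND = 8192 bytes, MSS = 1460 bytes
Full segments = floor(RWND / MSS)
Full segments = floor(8192 / 1460)
Full segments = floor(5.611) = 5

5


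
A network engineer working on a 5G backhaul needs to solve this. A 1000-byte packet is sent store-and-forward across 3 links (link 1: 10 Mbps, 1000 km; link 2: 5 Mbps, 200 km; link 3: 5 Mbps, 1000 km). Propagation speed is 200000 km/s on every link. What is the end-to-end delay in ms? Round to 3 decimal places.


Packet = 1000 bytes = 8000 bits. Store-and-forward: sum (t_trans + t_prop) per link.
Link 1: t_trans = 8000/(10*10^6) s = 0.8000 ms; t_prop = 1000/200000 s = 5.0000 ms; subtotal = 5.8000 ms
Link 2: t_trans = 8000/(5*10^6) s = 1.6000 ms; t_prop = 200/200000 s = 1.0000 ms; subtotal = 2.6000 ms
Link 3: t_trans = 8000/(5*10^6) s = 1.6000 ms; t_prop = 1000/200000 s = 5.0000 ms; subtotal = 6.6000 ms
End-to-end = 5.8000 + 2.6000 + 6.6000 = 15.0000 ms -> 15.000 ms (3 dp)

15.000


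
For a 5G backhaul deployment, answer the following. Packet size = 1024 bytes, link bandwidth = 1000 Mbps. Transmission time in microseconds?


Given: packet = 1024 bytes, bandwidth = 1000 Mbps
Packet in bits = 1024 * 8 = 8192 bits
Bandwidth = 1000 * 10^6 = 1000000000 bps
Time = 8192 / 1000000000 seconds
Time in us = 8192 * 10^6 / 1000000000 = 8.192

8.192


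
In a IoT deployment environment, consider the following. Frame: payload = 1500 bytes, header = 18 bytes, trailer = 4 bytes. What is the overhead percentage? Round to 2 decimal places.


Given: payload = 1500 B, header = 18 B, trailer = 4 B
Overhead bytes = header + trailer = 18 + 4 = 22
Total frame = payload + overhead = 1500 + 22 = 1522
Overhead % = 22 / 1522 * 100 = 1.4455% -> 1.45% (2 dp)

1.45


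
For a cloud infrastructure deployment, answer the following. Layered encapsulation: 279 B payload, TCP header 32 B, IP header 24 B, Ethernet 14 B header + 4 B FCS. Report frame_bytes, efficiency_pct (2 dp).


TCP segment = 279 + 32 = 311 B
IP packet = 311 + 24 = 335 B
Ethernet frame = 335 + 14 + 4 = 353 B
Efficiency = app / frame = 279 / 353 = 0.790368 = 79.0368% -> 79.04% (2 dp)

353, 79.04


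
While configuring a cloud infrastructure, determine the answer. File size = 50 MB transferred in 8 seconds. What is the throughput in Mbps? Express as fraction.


Given: file = 50 MB, time = 8 s
File in Mb = 50 * 8 = 400 Mb
Throughput = 400 / 8 Mbps
Throughput = 50 Mbps

50


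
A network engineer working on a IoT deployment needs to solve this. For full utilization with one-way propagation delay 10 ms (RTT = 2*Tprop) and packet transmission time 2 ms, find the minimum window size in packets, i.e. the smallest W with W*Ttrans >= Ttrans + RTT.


Given: Ttrans = 2 ms, RTT = 20 ms (= 2 * Tprop, Tprop = 10 ms)
Time until first ACK returns = Ttrans + RTT = 2 + 20 = 22 ms
Need W * Ttrans >= Ttrans + RTT  ->  W >= (Ttrans + RTT) / Ttrans
(Ttrans + RTT) / Ttrans = 22 / 2 = 11
W_min = ceil(11) = 11

11


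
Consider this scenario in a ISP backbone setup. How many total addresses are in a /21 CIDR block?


Given: CIDR prefix /21
Host bits = 32 - 21 = 11
Total addresses = 2^11 = 2048

2048


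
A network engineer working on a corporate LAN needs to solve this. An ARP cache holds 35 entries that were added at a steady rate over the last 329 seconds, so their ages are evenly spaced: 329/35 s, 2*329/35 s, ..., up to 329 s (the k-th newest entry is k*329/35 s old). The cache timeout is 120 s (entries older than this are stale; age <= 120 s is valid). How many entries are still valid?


Ages are k * 329/35 s for k = 1..35 (spacing = 9.4000 s).
Entry k is valid iff k * 329/35 <= 120 iff k <= 35 * 120 / 329 = 12.7660
n_valid = floor(12.7660) = 12
(n_stale = 35 - 12 = 23)

12


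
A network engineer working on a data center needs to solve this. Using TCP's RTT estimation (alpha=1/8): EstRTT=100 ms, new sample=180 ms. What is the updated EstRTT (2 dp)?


Given: EstRTT = 100 ms, SampleRTT = 180 ms, alpha = 1/8
New EstRTT = (1 - alpha) * EstRTT + alpha * SampleRTT
(7/8) * 100 = 87.5
(1/8) * 180 = 22.5
New EstRTT = 87.5 + 22.5 = 110 ms -> 110.00 ms (2 dp)

110.00


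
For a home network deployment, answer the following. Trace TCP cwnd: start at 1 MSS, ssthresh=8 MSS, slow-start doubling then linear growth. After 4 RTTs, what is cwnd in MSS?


RTT 0: cwnd = 1 MSS (initial)
RTT 1: cwnd = 2 MSS (slow start, doubled)
RTT 2: cwnd = 4 MSS (slow start, doubled)
RTT 3: cwnd = 8 MSS (slow start, doubled)
RTT 4: cwnd = 9 MSS (congestion avoidance, +1)

9


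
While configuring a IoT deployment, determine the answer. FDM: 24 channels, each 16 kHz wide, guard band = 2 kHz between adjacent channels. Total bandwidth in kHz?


Given: 24 channels, 16 kHz each, guard = 2 kHz
Channel bandwidth = 24 * 16 = 384 kHz
Guard bands = 23 gaps * 2 kHz = 46 kHz
Total = 384 + 46 = 430 kHz

430


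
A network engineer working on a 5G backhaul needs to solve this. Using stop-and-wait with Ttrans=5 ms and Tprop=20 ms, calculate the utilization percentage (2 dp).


Given: Ttrans = 5 ms, Tprop = 20 ms
RTT = 2 * Tprop = 2 * 20 = 40 ms
U = Ttrans / (Ttrans + RTT)
U = 5 / (5 + 40)
U = 5 / 45 = 0.111111
U% = 11.11%

11.11


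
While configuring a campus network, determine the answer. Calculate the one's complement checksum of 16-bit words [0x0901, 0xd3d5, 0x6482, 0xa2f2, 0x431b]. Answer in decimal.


Given words: [0x0901, 0xd3d5, 0x6482, 0xa2f2, 0x431b]
Step 1: Sum all words
Raw sum = 2305 + 54229 + 25730 + 41714 + 17179 = 141157
Step 2: Fold carry: (10085 + 2) = 10087
One's complement = ~10087 & 0xFFFF = 55448

55448


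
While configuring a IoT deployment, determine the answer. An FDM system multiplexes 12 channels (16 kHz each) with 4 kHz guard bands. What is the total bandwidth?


Given: 12 channels, 16 kHz each, guard = 4 kHz
Channel bandwidth = 12 * 16 = 192 kHz
Guard bands = 11 gaps * 4 kHz = 44 kHz
Total = 192 + 44 = 236 kHz

236


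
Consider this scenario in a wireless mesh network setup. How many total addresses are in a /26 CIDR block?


Given: CIDR prefix /26
Host bits = 32 - 26 = 6
Total addresses = 2^6 = 64

64


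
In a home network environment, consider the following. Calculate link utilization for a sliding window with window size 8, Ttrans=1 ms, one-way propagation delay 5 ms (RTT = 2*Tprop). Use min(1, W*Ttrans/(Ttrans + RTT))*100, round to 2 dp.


Given: W = 8, Ttrans = 1 ms, RTT = 10 ms (= 2 * Tprop, Tprop = 5 ms)
Cycle time = Ttrans + RTT = 1 + 10 = 11 ms (first packet sent until its ACK returns)
W * Ttrans = 8 * 1 = 8 ms of sending per cycle
W * Ttrans / (Ttrans + RTT) = 8 / 11 = 0.727273
U = min(1, 0.727273) = 0.727273
U% = 72.73%

72.73


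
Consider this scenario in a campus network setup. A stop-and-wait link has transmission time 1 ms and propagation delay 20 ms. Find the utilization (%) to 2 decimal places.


Given: Ttrans = 1 ms, Tprop = 20 ms
RTT = 2 * Tprop = 2 * 20 = 40 ms
U = Ttrans / (Ttrans + RTT)
U = 1 / (1 + 40)
U = 1 / 41 = 0.02439
U% = 2.44%

2.44


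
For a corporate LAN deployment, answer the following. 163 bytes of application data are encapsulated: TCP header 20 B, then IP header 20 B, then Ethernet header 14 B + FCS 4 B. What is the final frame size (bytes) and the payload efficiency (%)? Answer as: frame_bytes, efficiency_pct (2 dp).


TCP segment = 163 + 20 = 183 B
IP packet = 183 + 20 = 203 B
Ethernet frame = 203 + 14 + 4 = 221 B
Efficiency = app / frame = 163 / 221 = 0.737557 = 73.7557% -> 73.76% (2 dp)

221, 73.76


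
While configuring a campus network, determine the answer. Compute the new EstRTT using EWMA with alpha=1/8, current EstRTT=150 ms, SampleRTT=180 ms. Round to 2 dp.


Given: EstRTT = 150 ms, SampleRTT = 180 ms, alpha = 1/8
New EstRTT = (1 - alpha) * EstRTT + alpha * SampleRTT
(7/8) * 150 = 131.25
(1/8) * 180 = 22.5
New EstRTT = 131.25 + 22.5 = 153.75 ms -> 153.75 ms (2 dp)

153.75


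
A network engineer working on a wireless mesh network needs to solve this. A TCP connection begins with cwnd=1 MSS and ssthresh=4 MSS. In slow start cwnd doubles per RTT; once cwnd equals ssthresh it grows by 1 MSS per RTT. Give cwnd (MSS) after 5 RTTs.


RTT 0: cwnd = 1 MSS (initial)
RTT 1: cwnd = 2 MSS (slow start, doubled)
RTT 2: cwnd = 4 MSS (slow start, doubled)
RTT 3: cwnd = 5 MSS (congestion avoidance, +1)
RTT 4: cwnd = 6 MSS (congestion avoidance, +1)
RTT 5: cwnd = 7 MSS (congestion avoidance, +1)

7


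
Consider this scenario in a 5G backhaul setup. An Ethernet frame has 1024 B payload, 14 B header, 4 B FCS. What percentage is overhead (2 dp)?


Given: payload = 1024 B, header = 14 B, trailer = 4 B
Overhead bytes = header + trailer = 14 + 4 = 18
Total frame = payload + overhead = 1024 + 18 = 1042
Overhead % = 18 / 1042 * 100 = 1.7274% -> 1.73% (2 dp)

1.73


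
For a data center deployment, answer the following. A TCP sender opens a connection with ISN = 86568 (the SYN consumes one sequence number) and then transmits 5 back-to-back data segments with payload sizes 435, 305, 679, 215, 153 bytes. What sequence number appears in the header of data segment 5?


The SYN occupies sequence number ISN = 86568, so the first data byte is ISN + 1 = 86569.
SEQ of data segment i = (ISN + 1) + sum of payload sizes of segments 1..i-1.
Segment 1: SEQ = 86569, payload = 435 bytes
Segment 2: SEQ = 87004, payload = 305 bytes
Segment 3: SEQ = 87309, payload = 679 bytes
Segment 4: SEQ = 87988, payload = 215 bytes
Segment 5: SEQ = 88203, payload = 153 bytes
SEQ of segment 5 = 86569 + 435 + 305 + 679 + 215 = 88203

88203


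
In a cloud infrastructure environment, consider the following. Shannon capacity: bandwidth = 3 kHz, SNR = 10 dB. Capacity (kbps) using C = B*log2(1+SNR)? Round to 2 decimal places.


Given: B = 3 kHz, SNR = 10 dB
SNR linear = 10^(10/10) = 10
1 + SNR = 11
log2(11) = 3.4594316186
C = 3 * 1000 * 3.4594316186 = 10378.2949 bps
C = 10.378295 kbps -> 10.38 kbps (2 dp)

10.38


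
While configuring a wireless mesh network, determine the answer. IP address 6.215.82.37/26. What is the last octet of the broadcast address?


Given: IP = 6.215.82.37, prefix = /26
Host bits = 32 - 26 = 6
Network last octet = 37 AND mask = 0
Host part size = 2^6 - 1 = 63
Broadcast last octet = 0 OR 63 = 63

63


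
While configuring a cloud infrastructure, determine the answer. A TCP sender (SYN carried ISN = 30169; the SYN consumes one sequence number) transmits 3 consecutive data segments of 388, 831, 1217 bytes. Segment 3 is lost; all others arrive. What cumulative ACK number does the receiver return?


SYN uses sequence number 30169; first data byte = ISN + 1 = 30170.
Segment 1: SEQ = 30170, len = 388 B, covers [30170, 30557]
Segment 2: SEQ = 30558, len = 831 B, covers [30558, 31388]
Segment 3: SEQ = 31389, len = 1217 B, covers [31389, 32605] [LOST]
In-order data received: bytes [30170, 31388] (segments 1..2).
Segment 3 missing -> gap begins at byte 31389.
Cumulative ACK = next expected in-order byte = 30170 + 388 + 831 = 31389

31389


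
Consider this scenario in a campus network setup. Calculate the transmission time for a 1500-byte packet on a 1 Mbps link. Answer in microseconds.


Given: packet = 1500 bytes, bandwidth = 1 Mbps
Packet in bits = 1500 * 8 = 12000 bits
Bandwidth = 1 * 10^6 = 1000000 bps
Time = 12000 / 1000000 seconds
Time in us = 12000 * 10^6 / 1000000 = 12000

12000


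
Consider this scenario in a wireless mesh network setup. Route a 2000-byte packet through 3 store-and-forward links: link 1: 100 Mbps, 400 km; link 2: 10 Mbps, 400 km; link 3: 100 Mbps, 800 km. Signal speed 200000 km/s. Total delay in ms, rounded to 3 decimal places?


Packet = 2000 bytes = 16000 bits. Store-and-forward: sum (t_trans + t_prop) per link.
Link 1: t_trans = 16000/(100*10^6) s = 0.1600 ms; t_prop = 400/200000 s = 2.0000 ms; subtotal = 2.1600 ms
Link 2: t_trans = 16000/(10*10^6) s = 1.6000 ms; t_prop = 400/200000 s = 2.0000 ms; subtotal = 3.6000 ms
Link 3: t_trans = 16000/(100*10^6) s = 0.1600 ms; t_prop = 800/200000 s = 4.0000 ms; subtotal = 4.1600 ms
End-to-end = 2.1600 + 3.6000 + 4.1600 = 9.9200 ms -> 9.920 ms (3 dp)

9.920


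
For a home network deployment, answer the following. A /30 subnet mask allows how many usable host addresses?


Given: subnet mask /30
Host bits = 32 - 30 = 2
Total addresses = 2^2 = 4
Usable hosts = 4 - 2 (network + broadcast) = 2

2


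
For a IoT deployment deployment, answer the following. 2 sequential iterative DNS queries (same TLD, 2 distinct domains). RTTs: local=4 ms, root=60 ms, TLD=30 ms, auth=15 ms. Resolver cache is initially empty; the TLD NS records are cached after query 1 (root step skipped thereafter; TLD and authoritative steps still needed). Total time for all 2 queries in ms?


Lookup 1 (cold cache): local + root + TLD + auth = 4 + 60 + 30 + 15 = 109 ms
Lookups 2..2 (TLD NS cached -> skip root; new domain -> still ask TLD and auth): local + TLD + auth = 4 + 30 + 15 = 49 ms each
Remaining 1 lookups: 1 * 49 = 49 ms
Total = 109 + 49 = 158 ms

158


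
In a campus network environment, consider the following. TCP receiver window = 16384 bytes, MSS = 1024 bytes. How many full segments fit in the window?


Given: RWND = 16384 bytes, MSS = 1024 bytes
Full segments = floor(RWND / MSS)
Full segments = floor(16384 / 1024)
Full segments = floor(16.0) = 16

16


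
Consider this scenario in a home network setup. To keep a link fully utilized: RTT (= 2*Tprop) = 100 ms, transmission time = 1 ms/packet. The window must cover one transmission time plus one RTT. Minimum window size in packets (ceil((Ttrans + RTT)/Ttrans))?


Given: Ttrans = 1 ms, RTT = 100 ms (= 2 * Tprop, Tprop = 50 ms)
Time until first ACK returns = Ttrans + RTT = 1 + 100 = 101 ms
Need W * Ttrans >= Ttrans + RTT  ->  W >= (Ttrans + RTT) / Ttrans
(Ttrans + RTT) / Ttrans = 101 / 1 = 101
W_min = ceil(101) = 101

101


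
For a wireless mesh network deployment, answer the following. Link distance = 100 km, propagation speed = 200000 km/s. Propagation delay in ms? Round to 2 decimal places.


Given: distance = 100 km, speed = 200000 km/s
Delay = distance / speed = 100 / 200000 seconds
Delay in ms = 100 * 1000 / 200000
Delay = 0.5000 ms
Rounded to 2 dp = 0.50 ms

0.50


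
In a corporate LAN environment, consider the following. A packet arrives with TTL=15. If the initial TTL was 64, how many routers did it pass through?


Given: initial TTL = 64, received TTL = 15
Hops = initial TTL - received TTL
Hops = 64 - 15 = 49

49


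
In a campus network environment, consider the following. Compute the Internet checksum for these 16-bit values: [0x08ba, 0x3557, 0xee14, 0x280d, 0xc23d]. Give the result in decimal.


Given words: [0x08ba, 0x3557, 0xee14, 0x280d, 0xc23d]
Step 1: Sum all words
Raw sum = 2234 + 13655 + 60948 + 10253 + 49725 = 136815
Step 2: Fold carry: (5743 + 2) = 5745
One's complement = ~5745 & 0xFFFF = 59790

59790


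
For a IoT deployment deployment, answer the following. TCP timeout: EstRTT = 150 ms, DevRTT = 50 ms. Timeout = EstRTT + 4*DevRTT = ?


Given: EstRTT = 150 ms, DevRTT = 50 ms
Timeout = EstRTT + 4 * DevRTT
4 * DevRTT = 4 * 50 = 200
Timeout = 150 + 200 = 350 ms

350


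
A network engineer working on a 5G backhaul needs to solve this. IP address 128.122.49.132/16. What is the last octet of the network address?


Given: IP = 128.122.49.132, prefix = /16
Subnet mask = 255.255.0.0
Last octet of IP: 132
Last octet of mask: 0
Network last octet = 132 AND 0 = 0

0


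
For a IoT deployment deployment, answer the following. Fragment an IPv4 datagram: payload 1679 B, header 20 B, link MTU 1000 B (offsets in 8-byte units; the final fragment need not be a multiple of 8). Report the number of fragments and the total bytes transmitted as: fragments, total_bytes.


Max data per non-final fragment = floor((MTU - header)/8)*8 = floor((1000 - 20)/8)*8 = floor(980/8)*8 = 976 B
Final fragment needs no 8-byte alignment: it can carry up to MTU - header = 980 B
Non-final fragments needed = ceil((payload - 980) / 976) = ceil(699/976) = ceil(0.7162) = 1
Number of fragments = 1 + 1 = 2
Fragment sizes (data): 1 * 976 B + 703 B (last, 703 <= 980 OK)
Total bytes sent = payload + n_frags * header = 1679 + 2*20 = 1679 + 40 = 1719 B

2, 1719


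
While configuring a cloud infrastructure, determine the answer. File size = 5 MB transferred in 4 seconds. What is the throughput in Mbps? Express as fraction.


Given: file = 5 MB, time = 4 s
File in Mb = 5 * 8 = 40 Mb
Throughput = 40 / 4 Mbps
Throughput = 10 Mbps

10


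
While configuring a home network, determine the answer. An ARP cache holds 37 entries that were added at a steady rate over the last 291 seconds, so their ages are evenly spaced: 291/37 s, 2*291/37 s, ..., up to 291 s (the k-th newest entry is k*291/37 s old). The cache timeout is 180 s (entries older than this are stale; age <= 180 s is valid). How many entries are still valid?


Ages are k * 291/37 s for k = 1..37 (spacing = 7.8649 s).
Entry k is valid iff k * 291/37 <= 180 iff k <= 37 * 180 / 291 = 22.8866
n_valid = floor(22.8866) = 22
(n_stale = 37 - 22 = 15)

22


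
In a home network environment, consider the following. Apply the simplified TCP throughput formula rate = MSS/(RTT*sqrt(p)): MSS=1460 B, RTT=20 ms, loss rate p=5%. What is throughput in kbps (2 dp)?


Given: MSS = 1460 bytes, RTT = 20 ms, loss = 5%
RTT in seconds = 20 / 1000 = 0.02
Loss rate = 5% = 0.05
sqrt(loss) = sqrt(0.05) = 0.223606797750
Throughput (bytes/s) = 1460 / (0.02 * 0.223606797750) = 326465.9247
Throughput (kbps) = 326465.9247 * 8 / 1000 = 2611.727398 -> 2611.73 kbps (2 dp)

2611.73


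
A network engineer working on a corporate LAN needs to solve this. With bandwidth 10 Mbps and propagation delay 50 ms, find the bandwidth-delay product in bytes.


Given: bandwidth = 10 Mbps, delay = 50 ms
BDP in bits = 10 * 10^6 * 50 / 1000
BDP in bits = 500000
BDP in bytes = 500000 / 8 = 62500

62500


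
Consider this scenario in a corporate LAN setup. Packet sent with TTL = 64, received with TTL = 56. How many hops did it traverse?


Given: initial TTL = 64, received TTL = 56
Hops = initial TTL - received TTL
Hops = 64 - 56 = 8

8


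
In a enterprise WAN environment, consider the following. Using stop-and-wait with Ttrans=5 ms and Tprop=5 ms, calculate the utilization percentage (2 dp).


Given: Ttrans = 5 ms, Tprop = 5 ms
RTT = 2 * Tprop = 2 * 5 = 10 ms
U = Ttrans / (Ttrans + RTT)
U = 5 / (5 + 10)
U = 5 / 15 = 0.333333
U% = 33.33%

33.33


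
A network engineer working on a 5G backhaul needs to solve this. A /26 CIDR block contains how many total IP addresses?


Given: CIDR prefix /26
Host bits = 32 - 26 = 6
Total addresses = 2^6 = 64

64


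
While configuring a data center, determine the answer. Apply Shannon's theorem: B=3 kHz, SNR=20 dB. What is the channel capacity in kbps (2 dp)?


Given: B = 3 kHz, SNR = 20 dB
SNR linear = 10^(20/10) = 100
1 + SNR = 101
log2(101) = 6.6582114828
C = 3 * 1000 * 6.6582114828 = 19974.6344 bps
C = 19.974634 kbps -> 19.97 kbps (2 dp)

19.97


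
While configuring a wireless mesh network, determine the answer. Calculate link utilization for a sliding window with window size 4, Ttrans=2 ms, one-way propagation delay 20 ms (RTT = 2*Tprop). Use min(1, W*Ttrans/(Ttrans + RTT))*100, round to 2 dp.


Given: W = 4, Ttrans = 2 ms, RTT = 40 ms (= 2 * Tprop, Tprop = 20 ms)
Cycle time = Ttrans + RTT = 2 + 40 = 42 ms (first packet sent until its ACK returns)
W * Ttrans = 4 * 2 = 8 ms of sending per cycle
W * Ttrans / (Ttrans + RTT) = 8 / 42 = 0.190476
U = min(1, 0.190476) = 0.190476
U% = 19.05%

19.05


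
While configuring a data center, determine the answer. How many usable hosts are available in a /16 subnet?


Given: subnet mask /16
Host bits = 32 - 16 = 16
Total addresses = 2^16 = 65536
Usable hosts = 65536 - 2 (network + broadcast) = 65534

65534


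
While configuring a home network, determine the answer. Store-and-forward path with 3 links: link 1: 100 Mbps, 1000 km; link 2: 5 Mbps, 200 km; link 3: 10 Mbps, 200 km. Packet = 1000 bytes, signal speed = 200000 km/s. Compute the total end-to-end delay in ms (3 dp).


Packet = 1000 bytes = 8000 bits. Store-and-forward: sum (t_trans + t_prop) per link.
Link 1: t_trans = 8000/(100*10^6) s = 0.0800 ms; t_prop = 1000/200000 s = 5.0000 ms; subtotal = 5.0800 ms
Link 2: t_trans = 8000/(5*10^6) s = 1.6000 ms; t_prop = 200/200000 s = 1.0000 ms; subtotal = 2.6000 ms
Link 3: t_trans = 8000/(10*10^6) s = 0.8000 ms; t_prop = 200/200000 s = 1.0000 ms; subtotal = 1.8000 ms
End-to-end = 5.0800 + 2.6000 + 1.8000 = 9.4800 ms -> 9.480 ms (3 dp)

9.480


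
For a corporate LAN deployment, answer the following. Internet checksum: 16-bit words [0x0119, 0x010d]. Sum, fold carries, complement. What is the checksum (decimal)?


Given words: [0x0119, 0x010d]
Step 1: Sum all words
Raw sum = 281 + 269 = 550
One's complement = ~550 & 0xFFFF = 64985

64985


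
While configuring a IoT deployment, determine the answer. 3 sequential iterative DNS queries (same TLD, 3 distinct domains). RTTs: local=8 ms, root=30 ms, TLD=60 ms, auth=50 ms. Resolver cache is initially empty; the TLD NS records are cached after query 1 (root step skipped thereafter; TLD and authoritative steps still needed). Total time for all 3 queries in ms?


Lookup 1 (cold cache): local + root + TLD + auth = 8 + 30 + 60 + 50 = 148 ms
Lookups 2..3 (TLD NS cached -> skip root; new domain -> still ask TLD and auth): local + TLD + auth = 8 + 60 + 50 = 118 ms each
Remaining 2 lookups: 2 * 118 = 236 ms
Total = 148 + 236 = 384 ms

384


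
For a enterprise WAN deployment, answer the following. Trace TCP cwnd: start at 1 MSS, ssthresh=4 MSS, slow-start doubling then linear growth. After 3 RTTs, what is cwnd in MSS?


RTT 0: cwnd = 1 MSS (initial)
RTT 1: cwnd = 2 MSS (slow start, doubled)
RTT 2: cwnd = 4 MSS (slow start, doubled)
RTT 3: cwnd = 5 MSS (congestion avoidance, +1)

5


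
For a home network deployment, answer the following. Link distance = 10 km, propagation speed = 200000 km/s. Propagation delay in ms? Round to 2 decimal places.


Given: distance = 10 km, speed = 200000 km/s
Delay = distance / speed = 10 / 200000 seconds
Delay in ms = 10 * 1000 / 200000
Delay = 0.0500 ms
Rounded to 2 dp = 0.05 ms

0.05


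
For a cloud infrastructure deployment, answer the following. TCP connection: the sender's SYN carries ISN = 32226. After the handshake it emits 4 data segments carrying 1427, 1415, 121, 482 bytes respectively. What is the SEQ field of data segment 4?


The SYN occupies sequence number ISN = 32226, so the first data byte is ISN + 1 = 32227.
SEQ of data segment i = (ISN + 1) + sum of payload sizes of segments 1..i-1.
Segment 1: SEQ = 32227, payload = 1427 bytes
Segment 2: SEQ = 33654, payload = 1415 bytes
Segment 3: SEQ = 35069, payload = 121 bytes
Segment 4: SEQ = 35190, payload = 482 bytes
SEQ of segment 4 = 32227 + 1427 + 1415 + 121 = 35190

35190


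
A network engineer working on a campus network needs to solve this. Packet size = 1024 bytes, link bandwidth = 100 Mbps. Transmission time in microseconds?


Given: packet = 1024 bytes, bandwidth = 100 Mbps
Packet in bits = 1024 * 8 = 8192 bits
Bandwidth = 100 * 10^6 = 100000000 bps
Time = 8192 / 100000000 seconds
Time in us = 8192 * 10^6 / 100000000 = 81.92

81.92


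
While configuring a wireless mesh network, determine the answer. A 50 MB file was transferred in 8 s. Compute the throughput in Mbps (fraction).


Given: file = 50 MB, time = 8 s
File in Mb = 50 * 8 = 400 Mb
Throughput = 400 / 8 Mbps
Throughput = 50 Mbps

50


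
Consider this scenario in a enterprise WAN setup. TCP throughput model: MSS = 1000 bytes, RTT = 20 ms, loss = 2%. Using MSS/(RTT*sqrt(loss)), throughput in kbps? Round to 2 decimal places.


Given: MSS = 1000 bytes, RTT = 20 ms, loss = 2%
RTT in seconds = 20 / 1000 = 0.02
Loss rate = 2% = 0.02
sqrt(loss) = sqrt(0.02) = 0.141421356237
Throughput (bytes/s) = 1000 / (0.02 * 0.141421356237) = 353553.3906
Throughput (kbps) = 353553.3906 * 8 / 1000 = 2828.427125 -> 2828.43 kbps (2 dp)

2828.43


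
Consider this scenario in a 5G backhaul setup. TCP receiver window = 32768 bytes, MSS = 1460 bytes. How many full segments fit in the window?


Given: RWND = 32768 bytes, MSS = 1460 bytes
Full segments = floor(RWND / MSS)
Full segments = floor(32768 / 1460)
Full segments = floor(22.4438) = 22

22


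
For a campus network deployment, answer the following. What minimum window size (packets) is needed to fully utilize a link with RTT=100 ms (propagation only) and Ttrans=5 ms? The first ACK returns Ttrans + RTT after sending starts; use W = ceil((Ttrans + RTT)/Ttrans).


Given: Ttrans = 5 ms, RTT = 100 ms (= 2 * Tprop, Tprop = 50 ms)
Time until first ACK returns = Ttrans + RTT = 5 + 100 = 105 ms
Need W * Ttrans >= Ttrans + RTT  ->  W >= (Ttrans + RTT) / Ttrans
(Ttrans + RTT) / Ttrans = 105 / 5 = 21
W_min = ceil(21) = 21

21


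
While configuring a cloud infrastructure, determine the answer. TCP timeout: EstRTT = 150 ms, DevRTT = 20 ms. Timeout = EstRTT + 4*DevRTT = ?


Given: EstRTT = 150 ms, DevRTT = 20 ms
Timeout = EstRTT + 4 * DevRTT
4 * DevRTT = 4 * 20 = 80
Timeout = 150 + 80 = 230 ms

230


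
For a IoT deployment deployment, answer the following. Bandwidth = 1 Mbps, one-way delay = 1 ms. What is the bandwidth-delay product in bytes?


Given: bandwidth = 1 Mbps, delay = 1 ms
BDP in bits = 1 * 10^6 * 1 / 1000
BDP in bits = 1000
BDP in bytes = 1000 / 8 = 125

125


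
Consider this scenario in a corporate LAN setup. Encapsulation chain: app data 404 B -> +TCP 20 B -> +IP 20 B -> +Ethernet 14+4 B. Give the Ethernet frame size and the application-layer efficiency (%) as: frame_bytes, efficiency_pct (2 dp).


TCP segment = 404 + 20 = 424 B
IP packet = 424 + 20 = 444 B
Ethernet frame = 444 + 14 + 4 = 462 B
Efficiency = app / frame = 404 / 462 = 0.874459 = 87.4459% -> 87.45% (2 dp)

462, 87.45


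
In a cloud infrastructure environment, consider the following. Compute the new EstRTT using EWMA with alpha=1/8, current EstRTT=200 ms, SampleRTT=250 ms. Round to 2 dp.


Given: EstRTT = 200 ms, SampleRTT = 250 ms, alpha = 1/8
New EstRTT = (1 - alpha) * EstRTT + alpha * SampleRTT
(7/8) * 200 = 175
(1/8) * 250 = 31.25
New EstRTT = 175 + 31.25 = 206.25 ms -> 206.25 ms (2 dp)

206.25


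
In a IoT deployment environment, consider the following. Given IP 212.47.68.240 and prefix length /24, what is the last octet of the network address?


Given: IP = 212.47.68.240, prefix = /24
Subnet mask = 255.255.255.0
Last octet of IP: 240
Last octet of mask: 0
Network last octet = 240 AND 0 = 0

0


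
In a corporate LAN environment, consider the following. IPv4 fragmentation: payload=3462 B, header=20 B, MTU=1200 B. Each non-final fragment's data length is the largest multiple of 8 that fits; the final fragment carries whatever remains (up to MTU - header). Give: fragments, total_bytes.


Max data per non-final fragment = floor((MTU - header)/8)*8 = floor((1200 - 20)/8)*8 = floor(1180/8)*8 = 1176 B
Final fragment needs no 8-byte alignment: it can carry up to MTU - header = 1180 B
Non-final fragments needed = ceil((payload - 1180) / 1176) = ceil(2282/1176) = ceil(1.9405) = 2
Number of fragments = 2 + 1 = 3
Fragment sizes (data): 2 * 1176 B + 1110 B (last, 1110 <= 1180 OK)
Total bytes sent = payload + n_frags * header = 3462 + 3*20 = 3462 + 60 = 3522 B

3, 3522


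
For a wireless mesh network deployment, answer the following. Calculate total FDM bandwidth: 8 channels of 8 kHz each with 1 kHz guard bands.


Given: 8 channels, 8 kHz each, guard = 1 kHz
Channel bandwidth = 8 * 8 = 64 kHz
Guard bands = 7 gaps * 1 kHz = 7 kHz
Total = 64 + 7 = 71 kHz

71


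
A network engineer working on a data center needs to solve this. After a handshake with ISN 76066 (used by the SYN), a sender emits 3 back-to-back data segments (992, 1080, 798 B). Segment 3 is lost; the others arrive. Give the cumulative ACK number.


SYN uses sequence number 76066; first data byte = ISN + 1 = 76067.
Segment 1: SEQ = 76067, len = 992 B, covers [76067, 77058]
Segment 2: SEQ = 77059, len = 1080 B, covers [77059, 78138]
Segment 3: SEQ = 78139, len = 798 B, covers [78139, 78936] [LOST]
In-order data received: bytes [76067, 78138] (segments 1..2).
Segment 3 missing -> gap begins at byte 78139.
Cumulative ACK = next expected in-order byte = 76067 + 992 + 1080 = 78139

78139


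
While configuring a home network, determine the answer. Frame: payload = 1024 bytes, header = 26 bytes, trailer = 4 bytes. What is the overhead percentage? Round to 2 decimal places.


Given: payload = 1024 B, header = 26 B, trailer = 4 B
Overhead bytes = header + trailer = 26 + 4 = 30
Total frame = payload + overhead = 1024 + 30 = 1054
Overhead % = 30 / 1054 * 100 = 2.8463% -> 2.85% (2 dp)

2.85


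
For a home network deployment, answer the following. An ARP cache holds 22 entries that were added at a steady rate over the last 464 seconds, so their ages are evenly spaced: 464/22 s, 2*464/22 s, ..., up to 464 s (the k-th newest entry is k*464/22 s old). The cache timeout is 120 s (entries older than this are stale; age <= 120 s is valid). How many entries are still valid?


Ages are k * 464/22 s for k = 1..22 (spacing = 21.0909 s).
Entry k is valid iff k * 464/22 <= 120 iff k <= 22 * 120 / 464 = 5.6897
n_valid = floor(5.6897) = 5
(n_stale = 22 - 5 = 17)

5


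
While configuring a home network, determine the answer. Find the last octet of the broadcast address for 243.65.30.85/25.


Given: IP = 243.65.30.85, prefix = /25
Host bits = 32 - 25 = 7
Network last octet = 85 AND mask = 0
Host part size = 2^7 - 1 = 127
Broadcast last octet = 0 OR 127 = 127

127


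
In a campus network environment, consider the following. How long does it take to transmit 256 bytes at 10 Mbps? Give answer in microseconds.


Given: packet = 256 bytes, bandwidth = 10 Mbps
Packet in bits = 256 * 8 = 2048 bits
Bandwidth = 10 * 10^6 = 10000000 bps
Time = 2048 / 10000000 seconds
Time in us = 2048 * 10^6 / 10000000 = 204.8

204.8


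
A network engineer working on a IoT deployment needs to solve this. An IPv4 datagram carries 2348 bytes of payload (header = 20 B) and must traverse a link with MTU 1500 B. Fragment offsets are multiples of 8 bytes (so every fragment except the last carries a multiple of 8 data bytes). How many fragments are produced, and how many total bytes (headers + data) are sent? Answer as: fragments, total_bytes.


Max data per non-final fragment = floor((MTU - header)/8)*8 = floor((1500 - 20)/8)*8 = floor(1480/8)*8 = 1480 B
Final fragment needs no 8-byte alignment: it can carry up to MTU - header = 1480 B
Non-final fragments needed = ceil((payload - 1480) / 1480) = ceil(868/1480) = ceil(0.5865) = 1
Number of fragments = 1 + 1 = 2
Fragment sizes (data): 1 * 1480 B + 868 B (last, 868 <= 1480 OK)
Total bytes sent = payload + n_frags * header = 2348 + 2*20 = 2348 + 40 = 2388 B

2, 2388


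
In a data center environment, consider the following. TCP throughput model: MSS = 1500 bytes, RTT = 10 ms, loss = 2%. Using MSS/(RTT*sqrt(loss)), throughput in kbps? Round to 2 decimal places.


Given: MSS = 1500 bytes, RTT = 10 ms, loss = 2%
RTT in seconds = 10 / 1000 = 0.01
Loss rate = 2% = 0.02
sqrt(loss) = sqrt(0.02) = 0.141421356237
Throughput (bytes/s) = 1500 / (0.01 * 0.141421356237) = 1060660.1718
Throughput (kbps) = 1060660.1718 * 8 / 1000 = 8485.281374 -> 8485.28 kbps (2 dp)

8485.28


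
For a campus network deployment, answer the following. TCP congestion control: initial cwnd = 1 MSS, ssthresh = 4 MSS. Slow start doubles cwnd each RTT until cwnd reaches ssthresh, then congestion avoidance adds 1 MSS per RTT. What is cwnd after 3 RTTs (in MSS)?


RTT 0: cwnd = 1 MSS (initial)
RTT 1: cwnd = 2 MSS (slow start, doubled)
RTT 2: cwnd = 4 MSS (slow start, doubled)
RTT 3: cwnd = 5 MSS (congestion avoidance, +1)

5


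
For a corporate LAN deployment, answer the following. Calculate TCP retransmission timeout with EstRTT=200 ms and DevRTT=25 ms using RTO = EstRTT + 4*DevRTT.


Given: EstRTT = 200 ms, DevRTT = 25 ms
Timeout = EstRTT + 4 * DevRTT
4 * DevRTT = 4 * 25 = 100
Timeout = 200 + 100 = 300 ms

300


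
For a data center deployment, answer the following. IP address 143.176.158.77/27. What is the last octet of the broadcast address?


Given: IP = 143.176.158.77, prefix = /27
Host bits = 32 - 27 = 5
Network last octet = 77 AND mask = 64
Host part size = 2^5 - 1 = 31
Broadcast last octet = 64 OR 31 = 95

95


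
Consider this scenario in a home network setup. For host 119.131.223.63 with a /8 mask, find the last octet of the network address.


Given: IP = 119.131.223.63, prefix = /8
Subnet mask = 255.0.0.0
Last octet of IP: 63
Last octet of mask: 0
Network last octet = 63 AND 0 = 0

0


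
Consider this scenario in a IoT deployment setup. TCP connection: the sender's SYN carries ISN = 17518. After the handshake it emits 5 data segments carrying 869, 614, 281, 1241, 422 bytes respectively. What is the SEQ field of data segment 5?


The SYN occupies sequence number ISN = 17518, so the first data byte is ISN + 1 = 17519.
SEQ of data segment i = (ISN + 1) + sum of payload sizes of segments 1..i-1.
Segment 1: SEQ = 17519, payload = 869 bytes
Segment 2: SEQ = 18388, payload = 614 bytes
Segment 3: SEQ = 19002, payload = 281 bytes
Segment 4: SEQ = 19283, payload = 1241 bytes
Segment 5: SEQ = 20524, payload = 422 bytes
SEQ of segment 5 = 17519 + 869 + 614 + 281 + 1241 = 20524

20524


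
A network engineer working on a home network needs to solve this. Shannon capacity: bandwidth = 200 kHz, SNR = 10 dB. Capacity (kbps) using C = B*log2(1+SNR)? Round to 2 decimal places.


Given: B = 200 kHz, SNR = 10 dB
SNR linear = 10^(10/10) = 10
1 + SNR = 11
log2(11) = 3.4594316186
C = 200 * 1000 * 3.4594316186 = 691886.3237 bps
C = 691.886324 kbps -> 691.89 kbps (2 dp)

691.89


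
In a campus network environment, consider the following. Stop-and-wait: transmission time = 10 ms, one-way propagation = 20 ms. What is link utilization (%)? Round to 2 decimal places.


Given: Ttrans = 10 ms, Tprop = 20 ms
RTT = 2 * Tprop = 2 * 20 = 40 ms
U = Ttrans / (Ttrans + RTT)
U = 10 / (10 + 40)
U = 10 / 50 = 0.2
U% = 20.00%

20.00


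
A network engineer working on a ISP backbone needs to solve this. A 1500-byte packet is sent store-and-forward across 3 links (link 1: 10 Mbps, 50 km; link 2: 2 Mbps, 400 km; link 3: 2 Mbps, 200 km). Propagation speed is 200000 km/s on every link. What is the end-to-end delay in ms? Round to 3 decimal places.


Packet = 1500 bytes = 12000 bits. Store-and-forward: sum (t_trans + t_prop) per link.
Link 1: t_trans = 12000/(10*10^6) s = 1.2000 ms; t_prop = 50/200000 s = 0.2500 ms; subtotal = 1.4500 ms
Link 2: t_trans = 12000/(2*10^6) s = 6.0000 ms; t_prop = 400/200000 s = 2.0000 ms; subtotal = 8.0000 ms
Link 3: t_trans = 12000/(2*10^6) s = 6.0000 ms; t_prop = 200/200000 s = 1.0000 ms; subtotal = 7.0000 ms
End-to-end = 1.4500 + 8.0000 + 7.0000 = 16.4500 ms -> 16.450 ms (3 dp)

16.450


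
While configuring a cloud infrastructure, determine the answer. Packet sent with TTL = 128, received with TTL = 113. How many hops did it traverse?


Given: initial TTL = 128, received TTL = 113
Hops = initial TTL - received TTL
Hops = 128 - 113 = 15

15


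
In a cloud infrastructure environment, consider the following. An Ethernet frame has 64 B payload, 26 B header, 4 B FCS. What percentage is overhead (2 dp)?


Given: payload = 64 B, header = 26 B, trailer = 4 B
Overhead bytes = header + trailer = 26 + 4 = 30
Total frame = payload + overhead = 64 + 30 = 94
Overhead % = 30 / 94 * 100 = 31.9149% -> 31.91% (2 dp)

31.91


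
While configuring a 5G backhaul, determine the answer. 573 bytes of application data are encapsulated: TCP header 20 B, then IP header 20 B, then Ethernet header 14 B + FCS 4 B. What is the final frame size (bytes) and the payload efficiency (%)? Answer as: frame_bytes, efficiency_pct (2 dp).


TCP segment = 573 + 20 = 593 B
IP packet = 593 + 20 = 613 B
Ethernet frame = 613 + 14 + 4 = 631 B
Efficiency = app / frame = 573 / 631 = 0.908082 = 90.8082% -> 90.81% (2 dp)

631, 90.81


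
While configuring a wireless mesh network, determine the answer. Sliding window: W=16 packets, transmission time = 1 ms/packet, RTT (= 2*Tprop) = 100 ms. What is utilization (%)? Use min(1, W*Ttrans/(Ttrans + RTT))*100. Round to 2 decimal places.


Given: W = 16, Ttrans = 1 ms, RTT = 100 ms (= 2 * Tprop, Tprop = 50 ms)
Cycle time = Ttrans + RTT = 1 + 100 = 101 ms (first packet sent until its ACK returns)
W * Ttrans = 16 * 1 = 16 ms of sending per cycle
W * Ttrans / (Ttrans + RTT) = 16 / 101 = 0.158416
U = min(1, 0.158416) = 0.158416
U% = 15.84%

15.84
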